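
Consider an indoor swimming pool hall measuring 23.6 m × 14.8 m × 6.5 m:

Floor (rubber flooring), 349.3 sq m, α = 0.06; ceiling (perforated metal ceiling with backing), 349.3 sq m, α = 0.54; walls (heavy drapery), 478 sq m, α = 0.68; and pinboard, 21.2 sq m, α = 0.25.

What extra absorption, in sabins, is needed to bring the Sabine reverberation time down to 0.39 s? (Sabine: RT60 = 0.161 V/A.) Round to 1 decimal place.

Equivalent absorption area: A₁ = 349.3×0.06 + 349.3×0.54 + 478×0.68 + 21.2×0.25 = 539.920 sq m.
V = 2270.32 m³. Required absorption A₂ = 0.161 × 2270.32 / 0.39 = 937.235 sabins.
Shortfall: 937.235 − 539.920 = 397.3 sabins.

397.3 sabins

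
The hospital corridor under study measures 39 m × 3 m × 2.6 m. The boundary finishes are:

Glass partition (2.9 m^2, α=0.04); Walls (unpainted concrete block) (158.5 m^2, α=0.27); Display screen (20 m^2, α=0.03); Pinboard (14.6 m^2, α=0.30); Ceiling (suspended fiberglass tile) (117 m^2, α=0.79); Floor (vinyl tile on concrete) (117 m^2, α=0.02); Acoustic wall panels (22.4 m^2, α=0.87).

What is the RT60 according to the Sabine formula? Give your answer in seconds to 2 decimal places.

0.30 s

A = Σ Sᵢαᵢ = 2.9·0.04 + 158.5·0.27 + 20·0.03 + 14.6·0.30 + 117·0.79 + 117·0.02 + 22.4·0.87 = 162.149 sabins.
V = 39·3·2.6 = 304.2 m³.
RT60 = 0.161 · V / A = 0.161 × 304.2 / 162.149 = 0.30 s.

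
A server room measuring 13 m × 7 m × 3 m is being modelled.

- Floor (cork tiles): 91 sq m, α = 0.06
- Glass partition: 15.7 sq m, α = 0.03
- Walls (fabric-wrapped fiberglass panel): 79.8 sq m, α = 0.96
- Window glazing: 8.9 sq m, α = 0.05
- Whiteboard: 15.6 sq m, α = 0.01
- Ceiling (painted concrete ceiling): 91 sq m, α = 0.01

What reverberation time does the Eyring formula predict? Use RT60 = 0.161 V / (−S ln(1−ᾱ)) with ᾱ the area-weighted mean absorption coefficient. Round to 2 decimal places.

Total surface area S = 91 + 15.7 + 79.8 + 8.9 + 15.6 + 91 = 302.0 sq m.
Absorption A = 91·0.06 + 15.7·0.03 + 79.8·0.96 + 8.9·0.05 + 15.6·0.01 + 91·0.01 = 84.050 sabins.
Mean coefficient ᾱ = A/S = 0.2783.
Eyring denominator: −S ln(1−ᾱ) = 98.496.
V = 13 × 7 × 3 = 273 m³.
T = 0.161·V/[−S·ln(1−ᾱ)] = 0.161·273/98.496 = 0.45 s.

0.45 s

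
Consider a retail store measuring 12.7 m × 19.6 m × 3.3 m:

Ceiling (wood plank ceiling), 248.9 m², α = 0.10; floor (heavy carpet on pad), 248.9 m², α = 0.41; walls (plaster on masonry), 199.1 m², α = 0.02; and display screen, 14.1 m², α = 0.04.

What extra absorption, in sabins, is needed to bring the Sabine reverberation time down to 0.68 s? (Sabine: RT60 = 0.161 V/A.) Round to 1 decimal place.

A₁ = Σ Sᵢαᵢ = 248.9×0.10 + 248.9×0.41 + 199.1×0.02 + 14.1×0.04 = 131.485 sabins.
For T = 0.68 s, need A₂ = 0.161·V/T = 0.161·821.436/0.68 = 194.487 sabins.
Additional absorption ΔA = 194.487 − 131.485 = 63.0 sabins.

63.0 sabins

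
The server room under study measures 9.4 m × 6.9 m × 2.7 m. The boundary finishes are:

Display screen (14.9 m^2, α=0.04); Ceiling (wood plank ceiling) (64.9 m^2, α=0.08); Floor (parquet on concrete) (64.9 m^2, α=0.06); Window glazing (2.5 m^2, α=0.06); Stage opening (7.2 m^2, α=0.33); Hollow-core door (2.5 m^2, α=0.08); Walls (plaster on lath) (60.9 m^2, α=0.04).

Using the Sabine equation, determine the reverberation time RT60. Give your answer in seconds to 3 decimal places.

1.899 s

Summing Sᵢαᵢ: 0.596 + 5.192 + 3.894 + 0.150 + 2.376 + 0.200 + 2.436 → A = 14.844 sabins.
Volume V = 9.4 × 6.9 × 2.7 = 175.122 m³.
Sabine: RT60 = 0.161 × 175.122 / 14.844 = 1.899 s.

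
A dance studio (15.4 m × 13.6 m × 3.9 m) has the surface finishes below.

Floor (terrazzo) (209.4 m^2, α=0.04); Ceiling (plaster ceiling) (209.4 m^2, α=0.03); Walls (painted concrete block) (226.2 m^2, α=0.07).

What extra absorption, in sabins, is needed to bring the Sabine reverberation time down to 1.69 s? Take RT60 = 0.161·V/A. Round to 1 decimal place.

47.3 sabins

Equivalent absorption area: A₁ = 209.4×0.04 + 209.4×0.03 + 226.2×0.07 = 30.492 m^2.
Target A₂ = 0.161·816.816/1.69 = 77.815 sabins (V = 816.816 m³).
Additional absorption ΔA = 77.815 − 30.492 = 47.3 sabins.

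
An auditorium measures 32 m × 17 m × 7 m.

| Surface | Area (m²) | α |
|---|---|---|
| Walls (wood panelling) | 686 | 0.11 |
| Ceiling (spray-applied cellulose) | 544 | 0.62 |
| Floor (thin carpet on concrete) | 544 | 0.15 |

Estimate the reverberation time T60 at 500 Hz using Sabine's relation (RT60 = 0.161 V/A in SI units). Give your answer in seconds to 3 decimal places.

1.240 sec

Total absorption A = 686·0.11 + 544·0.62 + 544·0.15
  = 75.460 + 337.280 + 81.600 = 494.340 m² sabins.
Room volume: 3808 m³.
T = 0.161 V/A = 0.161·3808/494.340 = 1.240 s.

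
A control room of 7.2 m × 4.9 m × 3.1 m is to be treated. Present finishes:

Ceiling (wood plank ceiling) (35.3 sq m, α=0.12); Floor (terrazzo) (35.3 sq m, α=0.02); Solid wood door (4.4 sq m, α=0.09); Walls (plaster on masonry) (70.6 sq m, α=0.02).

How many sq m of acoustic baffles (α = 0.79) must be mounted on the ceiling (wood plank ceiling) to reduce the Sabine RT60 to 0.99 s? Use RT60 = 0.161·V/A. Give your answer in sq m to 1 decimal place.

16.5

Total absorption A₁ = 35.3·0.12 + 35.3·0.02 + 4.4·0.09 + 70.6·0.02
  = 4.236 + 0.706 + 0.396 + 1.412 = 6.750 sq m sabins.
V = 109.368 m³. Target absorption A₂ = 0.161 × 109.368 / 0.99 = 17.786 sabins.
ΔA needed = 17.786 − 6.750 = 11.036 sabins.
Net gain per sq m: Δα = 0.79 − 0.12 = 0.67.
Panel area = 11.036 / 0.67 = 16.5 sq m.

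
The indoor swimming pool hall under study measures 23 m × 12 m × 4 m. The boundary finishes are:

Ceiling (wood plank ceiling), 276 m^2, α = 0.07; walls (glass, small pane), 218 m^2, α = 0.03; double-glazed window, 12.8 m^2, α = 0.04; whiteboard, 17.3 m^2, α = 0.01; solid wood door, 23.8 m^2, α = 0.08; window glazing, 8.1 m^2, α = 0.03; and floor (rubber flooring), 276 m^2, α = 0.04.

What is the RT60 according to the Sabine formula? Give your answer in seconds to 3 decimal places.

4.474 seconds

Equivalent absorption area: A = 276*0.07 + 218*0.03 + 12.8*0.04 + 17.3*0.01 + 23.8*0.08 + 8.1*0.03 + 276*0.04 = 39.732 m^2.
Volume V = 23 × 12 × 4 = 1104 m³.
Sabine: RT60 = 0.161 × 1104 / 39.732 = 4.474 s.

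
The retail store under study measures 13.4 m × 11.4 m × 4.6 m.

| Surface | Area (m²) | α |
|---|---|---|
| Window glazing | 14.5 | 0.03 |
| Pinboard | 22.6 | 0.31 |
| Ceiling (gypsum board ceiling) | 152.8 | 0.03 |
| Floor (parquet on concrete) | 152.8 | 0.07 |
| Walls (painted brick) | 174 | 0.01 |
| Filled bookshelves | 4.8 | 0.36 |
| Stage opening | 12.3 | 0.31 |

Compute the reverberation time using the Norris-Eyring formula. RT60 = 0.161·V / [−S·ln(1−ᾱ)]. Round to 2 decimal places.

S = Σ Sᵢ = 533.8 m².
Absorption A = 14.5·0.03 + 22.6·0.31 + 152.8·0.03 + 152.8·0.07 + 174·0.01 + 4.8·0.36 + 12.3·0.31 = 30.002 sabins.
Mean coefficient ᾱ = A/S = 0.0562.
Eyring denominator: −S ln(1−ᾱ) = 30.876.
V = 13.4 × 11.4 × 4.6 = 702.696 m³.
T = 0.161·V/[−S·ln(1−ᾱ)] = 0.161·702.696/30.876 = 3.66 s.

3.66 s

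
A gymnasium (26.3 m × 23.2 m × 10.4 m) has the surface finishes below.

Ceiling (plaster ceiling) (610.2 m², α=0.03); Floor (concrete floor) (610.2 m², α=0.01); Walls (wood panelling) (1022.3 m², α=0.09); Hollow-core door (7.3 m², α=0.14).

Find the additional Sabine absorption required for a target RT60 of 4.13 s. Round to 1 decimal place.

Total absorption A₁ = 610.2×0.03 + 610.2×0.01 + 1022.3×0.09 + 7.3×0.14
  = 18.306 + 6.102 + 92.007 + 1.022 = 117.437 m² sabins.
Target A₂ = 0.161·6345.664/4.13 = 247.373 sabins (V = 6345.664 m³).
Shortfall: 247.373 − 117.437 = 129.9 sabins.

129.9 sabins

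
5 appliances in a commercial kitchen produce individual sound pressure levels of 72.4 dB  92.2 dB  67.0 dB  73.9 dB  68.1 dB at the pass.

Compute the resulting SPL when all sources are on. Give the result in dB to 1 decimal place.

92.3 dB

Σ 10^(Lᵢ/10) = 1.713e+09.
Combined level = 10 log₁₀(1.713e+09) = 92.3 dB.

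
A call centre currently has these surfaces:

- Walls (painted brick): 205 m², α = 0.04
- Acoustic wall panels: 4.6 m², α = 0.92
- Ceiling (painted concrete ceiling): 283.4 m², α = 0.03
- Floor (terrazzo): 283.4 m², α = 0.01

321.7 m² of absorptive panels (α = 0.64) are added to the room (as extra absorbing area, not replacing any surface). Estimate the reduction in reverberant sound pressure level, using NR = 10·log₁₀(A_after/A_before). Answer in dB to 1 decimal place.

A_before = Σ Sᵢαᵢ = 205*0.04 + 4.6*0.92 + 283.4*0.03 + 283.4*0.01 = 23.768 sabins.
Treatment contributes 321.7·0.64 = 205.888 sabins.
New total A_after = 229.656 sabins.
Reduction = 10 log₁₀(A_after/A_before) = 10 log₁₀(9.6624) = 9.9 dB.

9.9 dB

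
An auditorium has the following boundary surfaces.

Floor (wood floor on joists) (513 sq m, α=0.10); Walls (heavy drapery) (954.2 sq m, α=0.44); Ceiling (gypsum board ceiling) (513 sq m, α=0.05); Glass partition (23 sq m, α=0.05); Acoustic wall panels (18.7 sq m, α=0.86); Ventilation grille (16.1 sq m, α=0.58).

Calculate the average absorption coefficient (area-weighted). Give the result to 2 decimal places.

Total surface area S = 2038.0 sq m.
Weighted sum Σ Sα = 523.368.
ᾱ = 523.368 / 2038.0 = 0.26.

0.26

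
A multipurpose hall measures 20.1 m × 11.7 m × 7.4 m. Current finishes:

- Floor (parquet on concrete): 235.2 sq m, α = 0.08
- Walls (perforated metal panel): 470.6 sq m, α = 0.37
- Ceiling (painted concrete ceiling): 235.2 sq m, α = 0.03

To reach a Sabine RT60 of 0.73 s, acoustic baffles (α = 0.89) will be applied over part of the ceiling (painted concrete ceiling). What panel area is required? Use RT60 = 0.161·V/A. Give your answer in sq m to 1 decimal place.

213.7

Total absorption A₁ = 235.2*0.08 + 470.6*0.37 + 235.2*0.03
  = 18.816 + 174.122 + 7.056 = 199.994 sq m sabins.
V = 1740.258 m³. Target absorption A₂ = 0.161 × 1740.258 / 0.73 = 383.810 sabins.
ΔA needed = 383.810 − 199.994 = 183.816 sabins.
Net gain per sq m: Δα = 0.89 − 0.03 = 0.86.
Panel area = 183.816 / 0.86 = 213.7 sq m.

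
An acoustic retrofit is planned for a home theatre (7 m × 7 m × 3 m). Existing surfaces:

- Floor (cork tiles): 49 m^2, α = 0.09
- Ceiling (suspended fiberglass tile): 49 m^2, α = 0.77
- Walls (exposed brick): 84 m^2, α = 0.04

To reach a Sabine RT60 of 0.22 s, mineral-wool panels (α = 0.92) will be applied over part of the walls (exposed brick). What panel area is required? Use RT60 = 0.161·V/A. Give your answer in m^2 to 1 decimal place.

Total absorption A₁ = 49·0.09 + 49·0.77 + 84·0.04
  = 4.410 + 37.730 + 3.360 = 45.500 m^2 sabins.
V = 147 m³. Target absorption A₂ = 0.161 × 147 / 0.22 = 107.577 sabins.
Absorption to add: 107.577 − 45.500 = 62.077 sabins.
Each m^2 of panel replacing the walls (exposed brick) adds (0.92 − 0.04) = 0.88 sabins.
Panel area = 62.077 / 0.88 = 70.5 m^2.

70.5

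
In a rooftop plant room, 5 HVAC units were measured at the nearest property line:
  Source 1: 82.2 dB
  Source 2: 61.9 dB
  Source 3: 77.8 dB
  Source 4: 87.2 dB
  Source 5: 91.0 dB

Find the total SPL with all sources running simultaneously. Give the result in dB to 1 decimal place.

93.0 dB

Converting to relative power and adding: 10^(82.2/10) + 10^(61.9/10) + 10^(77.8/10) + 10^(87.2/10) + 10^(91.0/10) = 2.011e+09.
L_total = 10·log₁₀(2.011e+09) = 93.0 dB.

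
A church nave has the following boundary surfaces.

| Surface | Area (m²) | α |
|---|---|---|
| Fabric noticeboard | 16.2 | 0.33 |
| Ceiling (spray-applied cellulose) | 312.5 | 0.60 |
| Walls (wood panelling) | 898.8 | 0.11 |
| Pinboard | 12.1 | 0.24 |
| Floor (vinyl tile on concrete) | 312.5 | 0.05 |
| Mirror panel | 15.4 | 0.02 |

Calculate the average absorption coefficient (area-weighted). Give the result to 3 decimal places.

S = Σ Sᵢ = 16.2 + 312.5 + 898.8 + 12.1 + 312.5 + 15.4 = 1567.5 m².
A = 16.2*0.33 + 312.5*0.60 + 898.8*0.11 + 12.1*0.24 + 312.5*0.05 + 15.4*0.02 = 310.551 sabins.
ᾱ = A/S = 0.198.

0.198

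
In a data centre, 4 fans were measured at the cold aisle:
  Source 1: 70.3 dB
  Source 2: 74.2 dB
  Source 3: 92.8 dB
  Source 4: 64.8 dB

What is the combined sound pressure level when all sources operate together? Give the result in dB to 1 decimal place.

Sum in the linear (power) domain: Σ 10^(Lᵢ/10) = 10^(70.3/10) + 10^(74.2/10) + 10^(92.8/10) + 10^(64.8/10) = 1.945e+09.
L_total = 10·log₁₀(1.945e+09) = 92.9 dB.

92.9 dB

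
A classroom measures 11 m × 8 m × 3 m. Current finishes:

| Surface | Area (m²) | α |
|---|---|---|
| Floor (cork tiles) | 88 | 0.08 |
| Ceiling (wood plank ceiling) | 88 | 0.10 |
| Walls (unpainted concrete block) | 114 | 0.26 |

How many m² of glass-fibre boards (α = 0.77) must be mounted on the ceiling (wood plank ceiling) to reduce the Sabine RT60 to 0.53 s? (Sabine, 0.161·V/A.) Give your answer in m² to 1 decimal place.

51.8

Summing Sᵢαᵢ: 7.040 + 8.800 + 29.640 → A₁ = 45.480 sabins.
Required A₂ = 0.161·264/0.53 = 80.196 sabins.
ΔA needed = 80.196 − 45.480 = 34.716 sabins.
Each m² of panel replacing the ceiling (wood plank ceiling) adds (0.77 − 0.10) = 0.67 sabins.
Area = ΔA/Δα = 34.716/0.67 = 51.8 m².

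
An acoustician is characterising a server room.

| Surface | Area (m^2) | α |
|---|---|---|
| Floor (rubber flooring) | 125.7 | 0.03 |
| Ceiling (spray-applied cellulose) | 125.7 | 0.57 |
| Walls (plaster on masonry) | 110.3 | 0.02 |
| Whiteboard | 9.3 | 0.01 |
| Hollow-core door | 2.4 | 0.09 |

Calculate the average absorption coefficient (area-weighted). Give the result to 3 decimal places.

Total surface area S = 373.4 m^2.
Weighted sum Σ Sα = 77.935.
ᾱ = 77.935 / 373.4 = 0.209.

0.209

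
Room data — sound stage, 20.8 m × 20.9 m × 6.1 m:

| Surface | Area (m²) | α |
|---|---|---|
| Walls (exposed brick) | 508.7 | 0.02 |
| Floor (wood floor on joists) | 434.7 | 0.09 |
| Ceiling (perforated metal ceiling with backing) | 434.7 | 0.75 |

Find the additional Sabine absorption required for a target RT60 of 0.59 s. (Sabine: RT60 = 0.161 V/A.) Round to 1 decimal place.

A₁ = Σ Sᵢαᵢ = 508.7*0.02 + 434.7*0.09 + 434.7*0.75 = 375.322 sabins.
For T = 0.59 s, need A₂ = 0.161·V/T = 0.161·2651.792/0.59 = 723.625 sabins.
Shortfall: 723.625 − 375.322 = 348.3 sabins.

348.3 sabins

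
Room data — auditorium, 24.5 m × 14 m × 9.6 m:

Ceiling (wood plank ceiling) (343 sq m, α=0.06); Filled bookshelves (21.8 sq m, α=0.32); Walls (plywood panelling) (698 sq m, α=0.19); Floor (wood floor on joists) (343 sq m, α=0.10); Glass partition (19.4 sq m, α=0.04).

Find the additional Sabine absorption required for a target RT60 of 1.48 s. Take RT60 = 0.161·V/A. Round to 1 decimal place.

163.0 sabins

Summing Sᵢαᵢ: 20.580 + 6.976 + 132.620 + 34.300 + 0.776 → A₁ = 195.252 sabins.
For T = 1.48 s, need A₂ = 0.161·V/T = 0.161·3292.8/1.48 = 358.203 sabins.
Shortfall: 358.203 − 195.252 = 163.0 sabins.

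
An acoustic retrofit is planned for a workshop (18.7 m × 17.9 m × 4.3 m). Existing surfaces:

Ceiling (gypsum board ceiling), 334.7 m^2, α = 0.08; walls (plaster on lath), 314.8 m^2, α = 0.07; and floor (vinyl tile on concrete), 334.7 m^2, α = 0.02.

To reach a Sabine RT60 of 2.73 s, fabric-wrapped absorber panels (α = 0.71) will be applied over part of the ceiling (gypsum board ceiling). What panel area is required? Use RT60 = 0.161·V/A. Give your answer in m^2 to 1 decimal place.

Summing Sᵢαᵢ: 26.776 + 22.036 + 6.694 → A₁ = 55.506 sabins.
V = 1439.339 m³. Target absorption A₂ = 0.161 × 1439.339 / 2.73 = 84.884 sabins.
Absorption to add: 84.884 − 55.506 = 29.378 sabins.
Net gain per m^2: Δα = 0.71 − 0.08 = 0.63.
Panel area = 29.378 / 0.63 = 46.6 m^2.

46.6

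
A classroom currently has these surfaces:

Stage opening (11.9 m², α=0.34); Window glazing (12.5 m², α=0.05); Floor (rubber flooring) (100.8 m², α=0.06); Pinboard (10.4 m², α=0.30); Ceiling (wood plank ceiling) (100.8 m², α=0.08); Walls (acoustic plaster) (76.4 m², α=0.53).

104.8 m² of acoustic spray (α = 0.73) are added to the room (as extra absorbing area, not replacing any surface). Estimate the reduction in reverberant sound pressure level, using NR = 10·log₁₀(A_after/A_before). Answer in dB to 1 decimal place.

Equivalent absorption area: A_before = 11.9·0.34 + 12.5·0.05 + 100.8·0.06 + 10.4·0.30 + 100.8·0.08 + 76.4·0.53 = 62.395 m².
Treatment contributes 104.8·0.73 = 76.504 sabins.
A_after = 62.395 + 76.504 = 138.899 sabins.
NR = 10·log₁₀(138.899/62.395) = 3.5 dB.

3.5 dB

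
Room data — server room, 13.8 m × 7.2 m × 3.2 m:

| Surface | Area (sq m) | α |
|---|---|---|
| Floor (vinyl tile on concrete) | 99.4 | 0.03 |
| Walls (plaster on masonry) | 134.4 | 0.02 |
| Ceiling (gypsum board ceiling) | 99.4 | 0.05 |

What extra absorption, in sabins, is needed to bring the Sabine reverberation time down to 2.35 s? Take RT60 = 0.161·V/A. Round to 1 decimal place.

11.1 sabins

Equivalent absorption area: A₁ = 99.4·0.03 + 134.4·0.02 + 99.4·0.05 = 10.640 sq m.
For T = 2.35 s, need A₂ = 0.161·V/T = 0.161·317.952/2.35 = 21.783 sabins.
ΔA = A₂ − A₁ = 21.783 − 10.640 = 11.1 sabins.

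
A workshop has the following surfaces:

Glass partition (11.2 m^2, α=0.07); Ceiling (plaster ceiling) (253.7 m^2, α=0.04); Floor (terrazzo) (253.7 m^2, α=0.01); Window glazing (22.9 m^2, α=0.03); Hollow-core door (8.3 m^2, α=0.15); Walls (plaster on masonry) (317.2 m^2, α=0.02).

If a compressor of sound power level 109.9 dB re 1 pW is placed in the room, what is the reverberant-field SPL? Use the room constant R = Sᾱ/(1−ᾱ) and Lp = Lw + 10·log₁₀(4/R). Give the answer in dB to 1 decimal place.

102.4 dB

A = 21.745 sabins; S = 867.0 m^2.
ᾱ = 21.745/867.0 = 0.0251; R = Sᾱ/(1−ᾱ) = 21.745/(1−0.0251) = 22.305 m^2.
Lp = Lw + 10 log₁₀(4/R) = 109.9 -7.46 = 102.4 dB.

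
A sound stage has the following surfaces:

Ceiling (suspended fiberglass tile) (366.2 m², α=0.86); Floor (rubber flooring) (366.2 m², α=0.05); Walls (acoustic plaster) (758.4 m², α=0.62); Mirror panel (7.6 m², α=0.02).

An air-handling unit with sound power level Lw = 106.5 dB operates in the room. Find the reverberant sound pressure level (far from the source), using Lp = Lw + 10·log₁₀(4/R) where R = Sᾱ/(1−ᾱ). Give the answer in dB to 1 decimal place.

80.1 dB

A = 803.602 sabins; S = 1498.4 m².
ᾱ = 0.5363, so room constant R = A/(1−ᾱ) = 1733.021 m².
Lp = Lw + 10 log₁₀(4/R) = 106.5 -26.37 = 80.1 dB.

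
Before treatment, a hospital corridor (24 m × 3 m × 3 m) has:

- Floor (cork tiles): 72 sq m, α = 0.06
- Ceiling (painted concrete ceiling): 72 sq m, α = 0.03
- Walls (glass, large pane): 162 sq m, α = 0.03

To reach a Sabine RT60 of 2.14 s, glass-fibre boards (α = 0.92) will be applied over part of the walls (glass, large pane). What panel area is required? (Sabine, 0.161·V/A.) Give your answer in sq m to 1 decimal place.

5.5

Total absorption A₁ = 72×0.06 + 72×0.03 + 162×0.03
  = 4.320 + 2.160 + 4.860 = 11.340 sq m sabins.
V = 216 m³. Target absorption A₂ = 0.161 × 216 / 2.14 = 16.250 sabins.
ΔA needed = 16.250 − 11.340 = 4.910 sabins.
Net gain per sq m: Δα = 0.92 − 0.03 = 0.89.
Panel area = 4.910 / 0.89 = 5.5 sq m.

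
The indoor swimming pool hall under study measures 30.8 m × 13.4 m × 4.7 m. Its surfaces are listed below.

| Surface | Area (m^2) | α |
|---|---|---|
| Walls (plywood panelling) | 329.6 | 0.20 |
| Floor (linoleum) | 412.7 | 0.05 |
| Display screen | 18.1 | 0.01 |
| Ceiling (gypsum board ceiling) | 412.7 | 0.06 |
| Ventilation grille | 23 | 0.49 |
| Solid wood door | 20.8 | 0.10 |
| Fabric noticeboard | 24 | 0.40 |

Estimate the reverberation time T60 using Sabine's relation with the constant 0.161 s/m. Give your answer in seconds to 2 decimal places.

Equivalent absorption area: A = 329.6·0.20 + 412.7·0.05 + 18.1·0.01 + 412.7·0.06 + 23·0.49 + 20.8·0.10 + 24·0.40 = 134.448 m^2.
V = 30.8·13.4·4.7 = 1939.784 m³.
Sabine: RT60 = 0.161 × 1939.784 / 134.448 = 2.32 s.

2.32 sec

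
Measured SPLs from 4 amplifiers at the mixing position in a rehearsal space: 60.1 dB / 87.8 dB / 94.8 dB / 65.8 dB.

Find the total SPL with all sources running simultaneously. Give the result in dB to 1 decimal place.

Converting to relative power and adding: 10^(60.1/10) + 10^(87.8/10) + 10^(94.8/10) + 10^(65.8/10) = 3.627e+09.
Combined level = 10 log₁₀(3.627e+09) = 95.6 dB.

95.6 dB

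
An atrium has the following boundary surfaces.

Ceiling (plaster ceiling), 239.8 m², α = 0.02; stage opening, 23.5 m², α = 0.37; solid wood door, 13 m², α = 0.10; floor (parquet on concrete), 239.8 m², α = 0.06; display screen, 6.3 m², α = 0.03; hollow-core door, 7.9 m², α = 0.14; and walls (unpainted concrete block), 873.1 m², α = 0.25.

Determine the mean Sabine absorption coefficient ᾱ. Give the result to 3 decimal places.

Total surface area S = 1403.4 m².
A = 239.8×0.02 + 23.5×0.37 + 13×0.10 + 239.8×0.06 + 6.3×0.03 + 7.9×0.14 + 873.1×0.25 = 248.749 sabins.
ᾱ = 248.749 / 1403.4 = 0.177.

0.177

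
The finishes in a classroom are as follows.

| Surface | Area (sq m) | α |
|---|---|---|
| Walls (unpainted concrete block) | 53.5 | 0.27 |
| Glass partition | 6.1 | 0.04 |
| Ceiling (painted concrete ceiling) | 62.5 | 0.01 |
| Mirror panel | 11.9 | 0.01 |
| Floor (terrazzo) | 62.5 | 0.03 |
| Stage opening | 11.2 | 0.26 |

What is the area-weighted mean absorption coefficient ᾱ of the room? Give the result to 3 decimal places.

Total surface area S = 207.7 sq m.
Weighted sum Σ Sα = 20.220.
ᾱ = 20.220 / 207.7 = 0.097.

0.097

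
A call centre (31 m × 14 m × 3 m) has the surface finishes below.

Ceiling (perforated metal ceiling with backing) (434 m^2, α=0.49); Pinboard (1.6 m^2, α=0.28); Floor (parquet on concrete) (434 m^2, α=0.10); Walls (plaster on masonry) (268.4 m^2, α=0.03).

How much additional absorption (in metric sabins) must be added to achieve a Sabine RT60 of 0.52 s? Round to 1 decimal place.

138.6 sabins

Summing Sᵢαᵢ: 212.660 + 0.448 + 43.400 + 8.052 → A₁ = 264.560 sabins.
V = 1302 m³. Required absorption A₂ = 0.161 × 1302 / 0.52 = 403.119 sabins.
ΔA = A₂ − A₁ = 403.119 − 264.560 = 138.6 sabins.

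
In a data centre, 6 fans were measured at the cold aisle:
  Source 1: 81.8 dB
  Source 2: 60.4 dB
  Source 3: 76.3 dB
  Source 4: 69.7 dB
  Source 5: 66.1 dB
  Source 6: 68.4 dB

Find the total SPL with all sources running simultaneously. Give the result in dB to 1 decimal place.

83.3 dB

Σ 10^(Lᵢ/10) = 2.154e+08.
Back to dB: 10·log₁₀ Σ = 83.3 dB.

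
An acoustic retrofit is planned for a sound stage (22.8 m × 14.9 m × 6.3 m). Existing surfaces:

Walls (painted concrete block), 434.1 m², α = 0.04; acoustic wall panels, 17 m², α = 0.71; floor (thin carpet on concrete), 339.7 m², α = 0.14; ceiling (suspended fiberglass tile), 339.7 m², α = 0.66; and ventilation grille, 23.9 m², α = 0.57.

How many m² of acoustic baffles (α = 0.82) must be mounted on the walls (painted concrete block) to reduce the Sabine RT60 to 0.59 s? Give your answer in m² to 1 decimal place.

Summing Sᵢαᵢ: 17.364 + 12.070 + 47.558 + 224.202 + 13.623 → A₁ = 314.817 sabins.
V = 2140.236 m³. Target absorption A₂ = 0.161 × 2140.236 / 0.59 = 584.031 sabins.
Absorption to add: 584.031 − 314.817 = 269.214 sabins.
Net gain per m²: Δα = 0.82 − 0.04 = 0.78.
Area = ΔA/Δα = 269.214/0.78 = 345.1 m².

345.1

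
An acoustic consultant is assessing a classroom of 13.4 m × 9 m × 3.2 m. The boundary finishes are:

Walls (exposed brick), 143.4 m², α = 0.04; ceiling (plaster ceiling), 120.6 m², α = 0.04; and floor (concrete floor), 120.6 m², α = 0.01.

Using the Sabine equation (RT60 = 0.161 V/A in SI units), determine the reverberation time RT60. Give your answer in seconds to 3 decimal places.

5.281 seconds

Equivalent absorption area: A = 143.4×0.04 + 120.6×0.04 + 120.6×0.01 = 11.766 m².
Room volume: 385.92 m³.
T = 0.161 V/A = 0.161·385.92/11.766 = 5.281 s.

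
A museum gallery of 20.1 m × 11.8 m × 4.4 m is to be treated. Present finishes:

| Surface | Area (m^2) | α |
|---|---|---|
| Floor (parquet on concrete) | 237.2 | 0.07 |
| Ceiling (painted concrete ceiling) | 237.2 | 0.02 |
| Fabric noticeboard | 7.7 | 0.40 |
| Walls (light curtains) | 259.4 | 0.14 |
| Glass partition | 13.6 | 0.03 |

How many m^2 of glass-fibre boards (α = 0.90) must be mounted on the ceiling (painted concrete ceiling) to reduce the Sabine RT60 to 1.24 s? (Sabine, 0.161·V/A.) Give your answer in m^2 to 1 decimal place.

Total absorption A₁ = 237.2×0.07 + 237.2×0.02 + 7.7×0.40 + 259.4×0.14 + 13.6×0.03
  = 16.604 + 4.744 + 3.080 + 36.316 + 0.408 = 61.152 m^2 sabins.
Required A₂ = 0.161·1043.592/1.24 = 135.499 sabins.
ΔA needed = 135.499 − 61.152 = 74.347 sabins.
Each m^2 of panel replacing the ceiling (painted concrete ceiling) adds (0.90 − 0.02) = 0.88 sabins.
Area = ΔA/Δα = 74.347/0.88 = 84.5 m^2.

84.5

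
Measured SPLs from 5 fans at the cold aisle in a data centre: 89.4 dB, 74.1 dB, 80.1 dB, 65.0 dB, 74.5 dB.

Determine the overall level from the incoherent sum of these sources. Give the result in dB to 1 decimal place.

Converting to relative power and adding: 10^(89.4/10) + 10^(74.1/10) + 10^(80.1/10) + 10^(65.0/10) + 10^(74.5/10) = 1.03e+09.
Combined level = 10 log₁₀(1.03e+09) = 90.1 dB.

90.1 dB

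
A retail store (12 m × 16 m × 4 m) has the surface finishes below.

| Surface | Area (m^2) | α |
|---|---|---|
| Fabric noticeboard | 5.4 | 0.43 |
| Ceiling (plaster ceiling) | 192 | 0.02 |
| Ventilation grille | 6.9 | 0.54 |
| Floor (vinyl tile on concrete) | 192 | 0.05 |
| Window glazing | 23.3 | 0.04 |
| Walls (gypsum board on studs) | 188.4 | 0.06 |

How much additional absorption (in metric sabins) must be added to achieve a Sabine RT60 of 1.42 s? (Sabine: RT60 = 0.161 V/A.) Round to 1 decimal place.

55.4 sabins

Total absorption A₁ = 5.4·0.43 + 192·0.02 + 6.9·0.54 + 192·0.05 + 23.3·0.04 + 188.4·0.06
  = 2.322 + 3.840 + 3.726 + 9.600 + 0.932 + 11.304 = 31.724 m^2 sabins.
V = 768 m³. Required absorption A₂ = 0.161 × 768 / 1.42 = 87.076 sabins.
Shortfall: 87.076 − 31.724 = 55.4 sabins.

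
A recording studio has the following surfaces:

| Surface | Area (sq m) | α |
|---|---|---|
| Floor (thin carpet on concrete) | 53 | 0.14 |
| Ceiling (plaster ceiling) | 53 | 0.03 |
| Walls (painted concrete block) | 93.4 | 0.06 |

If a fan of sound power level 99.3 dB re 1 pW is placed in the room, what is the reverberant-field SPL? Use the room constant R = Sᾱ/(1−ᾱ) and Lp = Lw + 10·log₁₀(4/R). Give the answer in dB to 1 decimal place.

A = 14.614 sabins; S = 199.4 sq m.
ᾱ = 0.0733, so room constant R = A/(1−ᾱ) = 15.770 sq m.
Lp = 99.3 + 10·log₁₀(4/15.770) = 99.3 + (-5.96) = 93.3 dB.

93.3 dB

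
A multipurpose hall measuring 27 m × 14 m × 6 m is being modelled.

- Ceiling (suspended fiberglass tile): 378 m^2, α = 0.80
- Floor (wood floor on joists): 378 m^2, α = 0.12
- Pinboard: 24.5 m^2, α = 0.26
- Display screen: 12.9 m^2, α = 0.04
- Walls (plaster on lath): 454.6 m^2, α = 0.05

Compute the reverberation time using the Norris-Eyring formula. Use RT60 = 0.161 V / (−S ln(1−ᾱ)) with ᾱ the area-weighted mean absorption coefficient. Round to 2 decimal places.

0.81 s

S = Σ Sᵢ = 1248.0 m^2.
Σ(Sᵢαᵢ) = 378·0.80 + 378·0.12 + 24.5·0.26 + 12.9·0.04 + 454.6·0.05 = 377.376.
Mean coefficient ᾱ = A/S = 0.3024.
−S·ln(1−ᾱ) = −1248.0 × ln(1 − 0.3024) = 449.417.
V = 27 × 14 × 6 = 2268 m³.
RT60 = 0.161 × 2268 / 449.417 = 0.81 s.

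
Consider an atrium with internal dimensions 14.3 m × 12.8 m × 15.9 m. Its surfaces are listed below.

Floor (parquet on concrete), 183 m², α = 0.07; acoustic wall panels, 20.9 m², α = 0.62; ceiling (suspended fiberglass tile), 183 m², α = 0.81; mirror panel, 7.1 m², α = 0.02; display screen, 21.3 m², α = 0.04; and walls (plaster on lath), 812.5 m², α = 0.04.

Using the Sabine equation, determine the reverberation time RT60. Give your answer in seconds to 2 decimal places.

2.26 sec

Equivalent absorption area: A = 183×0.07 + 20.9×0.62 + 183×0.81 + 7.1×0.02 + 21.3×0.04 + 812.5×0.04 = 207.492 m².
Room volume: 2910.336 m³.
Sabine: RT60 = 0.161 × 2910.336 / 207.492 = 2.26 s.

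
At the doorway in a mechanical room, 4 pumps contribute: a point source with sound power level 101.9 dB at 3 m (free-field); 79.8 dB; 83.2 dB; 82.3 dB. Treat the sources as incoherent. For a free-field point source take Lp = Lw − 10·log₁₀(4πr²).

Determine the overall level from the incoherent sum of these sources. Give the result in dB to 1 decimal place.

87.9 dB

Source at 3 m: Lp = 101.9 − 10·log₁₀(4π·3²) = 101.9 − 10·log₁₀(113.097) = 81.4 dB.
Σ 10^(Lᵢ/10) = 6.123e+08.
Back to dB: 10·log₁₀ Σ = 87.9 dB.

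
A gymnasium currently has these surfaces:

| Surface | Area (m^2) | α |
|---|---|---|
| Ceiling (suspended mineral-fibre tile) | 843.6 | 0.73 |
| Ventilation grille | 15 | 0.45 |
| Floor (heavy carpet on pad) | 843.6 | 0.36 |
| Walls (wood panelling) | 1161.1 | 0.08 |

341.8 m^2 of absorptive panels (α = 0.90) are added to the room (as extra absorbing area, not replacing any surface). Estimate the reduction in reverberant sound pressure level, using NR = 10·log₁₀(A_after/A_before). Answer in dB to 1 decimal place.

1.1 dB

Total absorption A_before = 843.6·0.73 + 15·0.45 + 843.6·0.36 + 1161.1·0.08
  = 615.828 + 6.750 + 303.696 + 92.888 = 1019.162 m^2 sabins.
Added absorption = 341.8 × 0.90 = 307.620 sabins.
A_after = 1019.162 + 307.620 = 1326.782 sabins.
Reduction = 10 log₁₀(A_after/A_before) = 10 log₁₀(1.3018) = 1.1 dB.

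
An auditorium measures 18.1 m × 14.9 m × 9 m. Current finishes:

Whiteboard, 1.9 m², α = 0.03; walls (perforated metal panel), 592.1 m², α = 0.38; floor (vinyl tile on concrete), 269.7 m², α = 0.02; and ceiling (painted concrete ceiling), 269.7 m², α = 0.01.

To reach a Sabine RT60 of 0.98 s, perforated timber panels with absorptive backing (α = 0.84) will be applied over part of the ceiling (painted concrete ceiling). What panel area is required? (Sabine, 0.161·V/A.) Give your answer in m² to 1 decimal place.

199.5

A₁ = Σ Sᵢαᵢ = 1.9·0.03 + 592.1·0.38 + 269.7·0.02 + 269.7·0.01 = 233.146 sabins.
V = 2427.21 m³. Target absorption A₂ = 0.161 × 2427.21 / 0.98 = 398.756 sabins.
ΔA needed = 398.756 − 233.146 = 165.610 sabins.
Each m² of panel replacing the ceiling (painted concrete ceiling) adds (0.84 − 0.01) = 0.83 sabins.
Panel area = 165.610 / 0.83 = 199.5 m².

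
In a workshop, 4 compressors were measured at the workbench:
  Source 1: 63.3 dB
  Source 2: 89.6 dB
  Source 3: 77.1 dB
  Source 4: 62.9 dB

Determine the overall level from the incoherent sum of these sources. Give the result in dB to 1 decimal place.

89.9 dB

Σ 10^(Lᵢ/10) = 9.674e+08.
L_total = 10·log₁₀(9.674e+08) = 89.9 dB.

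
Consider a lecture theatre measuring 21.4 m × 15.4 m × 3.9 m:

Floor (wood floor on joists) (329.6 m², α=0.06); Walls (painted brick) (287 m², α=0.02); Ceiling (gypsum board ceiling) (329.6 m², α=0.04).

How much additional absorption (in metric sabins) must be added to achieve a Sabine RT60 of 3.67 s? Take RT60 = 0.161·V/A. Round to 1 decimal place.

Summing Sᵢαᵢ: 19.776 + 5.740 + 13.184 → A₁ = 38.700 sabins.
Target A₂ = 0.161·1285.284/3.67 = 56.384 sabins (V = 1285.284 m³).
Additional absorption ΔA = 56.384 − 38.700 = 17.7 sabins.

17.7 sabins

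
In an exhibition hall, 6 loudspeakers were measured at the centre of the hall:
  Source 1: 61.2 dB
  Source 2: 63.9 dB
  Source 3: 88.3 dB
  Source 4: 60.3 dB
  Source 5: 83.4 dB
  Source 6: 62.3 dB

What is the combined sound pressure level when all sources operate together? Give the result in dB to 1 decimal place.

Sum in the linear (power) domain: Σ 10^(Lᵢ/10) = 10^(61.2/10) + 10^(63.9/10) + 10^(88.3/10) + 10^(60.3/10) + 10^(83.4/10) + 10^(62.3/10) = 9.014e+08.
L_total = 10·log₁₀(9.014e+08) = 89.5 dB.

89.5 dB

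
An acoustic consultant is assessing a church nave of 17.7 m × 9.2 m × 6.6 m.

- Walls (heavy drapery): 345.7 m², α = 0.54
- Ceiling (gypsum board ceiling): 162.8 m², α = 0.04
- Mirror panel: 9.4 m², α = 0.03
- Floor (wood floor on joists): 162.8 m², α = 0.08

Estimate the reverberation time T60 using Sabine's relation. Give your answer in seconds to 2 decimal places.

Summing Sᵢαᵢ: 186.678 + 6.512 + 0.282 + 13.024 → A = 206.496 sabins.
Volume V = 17.7 × 9.2 × 6.6 = 1074.744 m³.
RT60 = 0.161 · V / A = 0.161 × 1074.744 / 206.496 = 0.84 s.

0.84 seconds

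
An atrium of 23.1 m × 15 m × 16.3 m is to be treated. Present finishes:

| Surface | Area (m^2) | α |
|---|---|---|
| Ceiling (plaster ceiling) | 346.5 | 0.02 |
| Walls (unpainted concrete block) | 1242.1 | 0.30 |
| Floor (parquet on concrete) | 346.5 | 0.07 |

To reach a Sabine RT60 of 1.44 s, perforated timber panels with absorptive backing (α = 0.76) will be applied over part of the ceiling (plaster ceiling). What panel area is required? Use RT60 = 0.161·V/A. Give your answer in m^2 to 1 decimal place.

307.6

Total absorption A₁ = 346.5*0.02 + 1242.1*0.30 + 346.5*0.07
  = 6.930 + 372.630 + 24.255 = 403.815 m^2 sabins.
V = 5647.95 m³. Target absorption A₂ = 0.161 × 5647.95 / 1.44 = 631.472 sabins.
Absorption to add: 631.472 − 403.815 = 227.657 sabins.
Net gain per m^2: Δα = 0.76 − 0.02 = 0.74.
Area = ΔA/Δα = 227.657/0.74 = 307.6 m^2.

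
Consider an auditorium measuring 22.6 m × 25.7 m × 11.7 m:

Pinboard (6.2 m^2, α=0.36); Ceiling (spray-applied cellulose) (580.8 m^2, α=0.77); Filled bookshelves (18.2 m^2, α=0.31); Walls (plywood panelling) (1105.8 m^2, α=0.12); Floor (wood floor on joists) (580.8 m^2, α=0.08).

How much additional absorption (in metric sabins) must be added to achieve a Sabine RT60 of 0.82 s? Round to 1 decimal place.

Summing Sᵢαᵢ: 2.232 + 447.216 + 5.642 + 132.696 + 46.464 → A₁ = 634.250 sabins.
Target A₂ = 0.161·6795.594/0.82 = 1334.257 sabins (V = 6795.594 m³).
ΔA = A₂ − A₁ = 1334.257 − 634.250 = 700.0 sabins.

700.0 sabins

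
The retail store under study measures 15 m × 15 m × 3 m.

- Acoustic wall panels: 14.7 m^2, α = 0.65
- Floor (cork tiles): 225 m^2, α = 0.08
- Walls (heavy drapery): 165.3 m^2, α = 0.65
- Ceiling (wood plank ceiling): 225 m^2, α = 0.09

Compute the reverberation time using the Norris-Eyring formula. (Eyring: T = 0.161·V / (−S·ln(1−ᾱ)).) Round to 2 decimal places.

S = Σ Sᵢ = 630.0 m^2.
Absorption A = 14.7·0.65 + 225·0.08 + 165.3·0.65 + 225·0.09 = 155.250 sabins.
ᾱ = 155.250 / 630.0 = 0.2464.
Eyring denominator: −S ln(1−ᾱ) = 178.223.
V = 15 × 15 × 3 = 675 m³.
RT60 = 0.161 × 675 / 178.223 = 0.61 s.

0.61 seconds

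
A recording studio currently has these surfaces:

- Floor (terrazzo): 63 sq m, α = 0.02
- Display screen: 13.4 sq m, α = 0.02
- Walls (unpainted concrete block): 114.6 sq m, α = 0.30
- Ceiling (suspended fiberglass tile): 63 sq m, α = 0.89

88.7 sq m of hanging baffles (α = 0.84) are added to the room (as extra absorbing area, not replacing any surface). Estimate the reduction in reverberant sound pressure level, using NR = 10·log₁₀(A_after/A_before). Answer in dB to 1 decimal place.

Summing Sᵢαᵢ: 1.260 + 0.268 + 34.380 + 56.070 → A_before = 91.978 sabins.
Added absorption = 88.7 × 0.84 = 74.508 sabins.
New total A_after = 166.486 sabins.
Reduction = 10 log₁₀(A_after/A_before) = 10 log₁₀(1.8101) = 2.6 dB.

2.6 dB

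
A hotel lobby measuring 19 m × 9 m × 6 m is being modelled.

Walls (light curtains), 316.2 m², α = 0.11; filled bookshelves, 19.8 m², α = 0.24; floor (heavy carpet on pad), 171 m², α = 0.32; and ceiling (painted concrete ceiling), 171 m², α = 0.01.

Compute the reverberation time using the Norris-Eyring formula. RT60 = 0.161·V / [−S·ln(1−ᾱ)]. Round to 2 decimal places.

1.60 seconds

Total surface area S = 316.2 + 19.8 + 171 + 171 = 678.0 m².
Σ(Sᵢαᵢ) = 316.2·0.11 + 19.8·0.24 + 171·0.32 + 171·0.01 = 95.964.
ᾱ = 95.964 / 678.0 = 0.1415.
−S·ln(1−ᾱ) = −678.0 × ln(1 − 0.1415) = 103.442.
V = 19 × 9 × 6 = 1026 m³.
RT60 = 0.161 × 1026 / 103.442 = 1.60 s.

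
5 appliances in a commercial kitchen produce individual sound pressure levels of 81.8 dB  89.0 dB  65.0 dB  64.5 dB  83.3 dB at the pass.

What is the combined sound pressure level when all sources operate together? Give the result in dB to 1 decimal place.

Sum in the linear (power) domain: Σ 10^(Lᵢ/10) = 10^(81.8/10) + 10^(89.0/10) + 10^(65.0/10) + 10^(64.5/10) + 10^(83.3/10) = 1.165e+09.
Back to dB: 10·log₁₀ Σ = 90.7 dB.

90.7 dB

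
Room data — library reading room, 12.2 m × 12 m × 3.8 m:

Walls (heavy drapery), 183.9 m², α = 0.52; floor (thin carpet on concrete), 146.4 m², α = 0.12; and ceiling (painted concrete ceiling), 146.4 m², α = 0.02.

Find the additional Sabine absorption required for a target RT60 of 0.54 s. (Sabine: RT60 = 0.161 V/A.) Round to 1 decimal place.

Equivalent absorption area: A₁ = 183.9×0.52 + 146.4×0.12 + 146.4×0.02 = 116.124 m².
For T = 0.54 s, need A₂ = 0.161·V/T = 0.161·556.32/0.54 = 165.866 sabins.
Additional absorption ΔA = 165.866 − 116.124 = 49.7 sabins.

49.7 sabins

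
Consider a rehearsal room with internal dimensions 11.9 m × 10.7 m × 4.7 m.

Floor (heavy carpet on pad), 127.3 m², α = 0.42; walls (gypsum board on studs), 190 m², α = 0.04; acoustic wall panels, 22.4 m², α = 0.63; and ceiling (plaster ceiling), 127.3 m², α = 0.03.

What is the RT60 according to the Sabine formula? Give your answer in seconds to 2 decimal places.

1.22 seconds

Equivalent absorption area: A = 127.3*0.42 + 190*0.04 + 22.4*0.63 + 127.3*0.03 = 78.997 m².
Room volume: 598.451 m³.
RT60 = 0.161 · V / A = 0.161 × 598.451 / 78.997 = 1.22 s.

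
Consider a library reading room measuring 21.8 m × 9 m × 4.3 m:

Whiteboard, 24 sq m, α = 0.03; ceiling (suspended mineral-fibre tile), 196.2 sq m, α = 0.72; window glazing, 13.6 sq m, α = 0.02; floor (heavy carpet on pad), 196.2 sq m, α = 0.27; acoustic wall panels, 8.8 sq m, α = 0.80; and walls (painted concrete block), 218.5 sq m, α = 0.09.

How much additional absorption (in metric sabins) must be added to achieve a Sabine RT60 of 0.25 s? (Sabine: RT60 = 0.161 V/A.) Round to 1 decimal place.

321.4 sabins

Total absorption A₁ = 24×0.03 + 196.2×0.72 + 13.6×0.02 + 196.2×0.27 + 8.8×0.80 + 218.5×0.09
  = 0.720 + 141.264 + 0.272 + 52.974 + 7.040 + 19.665 = 221.935 sq m sabins.
For T = 0.25 s, need A₂ = 0.161·V/T = 0.161·843.66/0.25 = 543.317 sabins.
Additional absorption ΔA = 543.317 − 221.935 = 321.4 sabins.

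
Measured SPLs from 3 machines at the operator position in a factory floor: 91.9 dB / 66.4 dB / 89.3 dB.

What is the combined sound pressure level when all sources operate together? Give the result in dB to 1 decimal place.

93.8 dB

Σ 10^(Lᵢ/10) = 2.404e+09.
Back to dB: 10·log₁₀ Σ = 93.8 dB.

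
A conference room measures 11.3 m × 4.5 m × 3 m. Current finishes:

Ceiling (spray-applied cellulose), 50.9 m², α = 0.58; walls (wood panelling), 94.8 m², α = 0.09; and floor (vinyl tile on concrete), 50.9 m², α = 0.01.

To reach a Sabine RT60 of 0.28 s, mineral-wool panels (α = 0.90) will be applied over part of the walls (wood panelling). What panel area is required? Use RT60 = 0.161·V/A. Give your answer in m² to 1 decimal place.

60.7

Total absorption A₁ = 50.9*0.58 + 94.8*0.09 + 50.9*0.01
  = 29.522 + 8.532 + 0.509 = 38.563 m² sabins.
Required A₂ = 0.161·152.55/0.28 = 87.716 sabins.
ΔA needed = 87.716 − 38.563 = 49.153 sabins.
Net gain per m²: Δα = 0.90 − 0.09 = 0.81.
Panel area = 49.153 / 0.81 = 60.7 m².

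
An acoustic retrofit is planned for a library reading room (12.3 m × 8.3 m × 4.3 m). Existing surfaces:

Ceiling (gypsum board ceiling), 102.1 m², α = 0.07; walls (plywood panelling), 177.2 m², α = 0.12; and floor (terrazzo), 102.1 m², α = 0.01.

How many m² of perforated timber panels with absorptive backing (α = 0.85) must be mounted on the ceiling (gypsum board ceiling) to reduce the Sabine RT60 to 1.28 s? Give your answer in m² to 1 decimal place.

Summing Sᵢαᵢ: 7.147 + 21.264 + 1.021 → A₁ = 29.432 sabins.
V = 438.987 m³. Target absorption A₂ = 0.161 × 438.987 / 1.28 = 55.216 sabins.
Absorption to add: 55.216 − 29.432 = 25.784 sabins.
Net gain per m²: Δα = 0.85 − 0.07 = 0.78.
Panel area = 25.784 / 0.78 = 33.1 m².

33.1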